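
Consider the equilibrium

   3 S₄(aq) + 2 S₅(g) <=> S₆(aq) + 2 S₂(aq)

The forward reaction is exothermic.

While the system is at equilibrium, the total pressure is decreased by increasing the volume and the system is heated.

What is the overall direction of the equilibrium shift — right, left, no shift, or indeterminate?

Gas moles: reactants 2, products 0 (Δn_gas = -2). Expansion shifts the system toward the side with more moles of gas — to the left.
The forward reaction is exothermic. Raising T favours the endothermic direction — shift to the left.
All effects act in the same direction — net shift to the left.

left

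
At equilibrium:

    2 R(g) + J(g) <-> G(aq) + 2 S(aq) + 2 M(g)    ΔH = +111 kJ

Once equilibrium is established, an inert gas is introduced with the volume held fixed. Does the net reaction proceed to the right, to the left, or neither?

no shift

At constant volume, adding an inert gas leaves every reacting species' partial pressure unchanged, so Q is unchanged — no shift from this change.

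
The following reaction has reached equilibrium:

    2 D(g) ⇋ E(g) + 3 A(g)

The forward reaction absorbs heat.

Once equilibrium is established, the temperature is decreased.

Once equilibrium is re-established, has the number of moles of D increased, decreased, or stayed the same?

The forward reaction is endothermic. Lowering T favours the exothermic direction — shift to the left.
The net shift is to the left. D is a reactant, so its amount increases.

increases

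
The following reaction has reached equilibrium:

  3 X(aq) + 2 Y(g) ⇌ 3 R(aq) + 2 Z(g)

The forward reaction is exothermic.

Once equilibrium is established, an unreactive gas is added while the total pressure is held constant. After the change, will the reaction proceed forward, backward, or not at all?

Adding inert gas at constant total pressure expands the volume, scaling every reacting partial pressure by the same factor. Δn_gas = 2 − 2 = 0, so Q is unchanged — no shift.

no shift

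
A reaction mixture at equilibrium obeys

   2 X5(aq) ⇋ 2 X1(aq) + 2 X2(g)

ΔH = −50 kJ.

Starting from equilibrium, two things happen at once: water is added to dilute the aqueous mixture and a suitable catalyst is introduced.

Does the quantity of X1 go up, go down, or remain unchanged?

unchanged

Dilution scales every aqueous concentration by the same factor. Δn_aq = 2 − 2 = 0, so Q is unchanged — no shift.
A catalyst speeds both forward and reverse rates equally; it changes neither Q nor K — no shift from this change.
No net shift occurs, so the amount of X1 is unchanged.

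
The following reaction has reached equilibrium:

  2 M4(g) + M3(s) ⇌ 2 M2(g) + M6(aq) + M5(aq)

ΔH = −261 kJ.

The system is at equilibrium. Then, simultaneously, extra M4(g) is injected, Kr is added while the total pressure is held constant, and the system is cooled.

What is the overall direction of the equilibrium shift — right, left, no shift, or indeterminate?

right

Adding M4 (g), a reactant, drives the reaction to the right.
Adding inert gas at constant total pressure expands the volume, scaling every reacting partial pressure by the same factor. Δn_gas = 2 − 2 = 0, so Q is unchanged — no shift.
The forward reaction is exothermic. Lowering T favours the exothermic direction — shift to the right.
Only the nonzero effect(s) matter; the net shift is to the right.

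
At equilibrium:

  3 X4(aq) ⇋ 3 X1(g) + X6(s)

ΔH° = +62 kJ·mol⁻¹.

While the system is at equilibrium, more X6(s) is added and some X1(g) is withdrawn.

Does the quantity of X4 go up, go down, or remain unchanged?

X6 is a pure solid; its activity is 1 regardless of amount, so Q is unaffected — no shift from this change.
Removing X1 (g), a product, drives the reaction to the right.
The net shift is to the right. X4 is a reactant, so its amount decreases.

decreases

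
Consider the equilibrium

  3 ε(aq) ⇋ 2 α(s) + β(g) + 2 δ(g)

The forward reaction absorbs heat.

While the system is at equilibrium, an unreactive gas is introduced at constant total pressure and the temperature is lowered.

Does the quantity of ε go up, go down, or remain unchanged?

Adding inert gas at constant total pressure expands the volume and lowers every reacting partial pressure. With Δn_gas = 3 − 0 = +3, Q moves away from K toward the side with fewer gas moles, so the system shifts toward the side with more gas moles — to the right.
The forward reaction is endothermic. Lowering T favours the exothermic direction — shift to the left.
The two effects oppose each other, so the net shift — and hence the change in ε — cannot be determined from the given information.

cannot be determined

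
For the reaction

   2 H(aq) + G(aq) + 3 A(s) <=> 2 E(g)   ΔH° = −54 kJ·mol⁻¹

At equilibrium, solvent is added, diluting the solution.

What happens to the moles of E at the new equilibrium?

Dilution lowers every aqueous concentration by the same factor. Δn_aq = 0 − 3 = -3, so the system shifts toward the side with more dissolved moles — to the left.
The net shift is to the left. E is a product, so its amount decreases.

decreases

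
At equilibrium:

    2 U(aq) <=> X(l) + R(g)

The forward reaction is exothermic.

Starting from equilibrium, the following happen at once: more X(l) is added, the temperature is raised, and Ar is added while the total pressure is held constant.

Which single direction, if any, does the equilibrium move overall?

cannot be determined

X is a pure liquid; its activity is 1 regardless of amount, so Q is unaffected — no shift from this change.
The forward reaction is exothermic. Raising T favours the endothermic direction — shift to the left.
Adding inert gas at constant total pressure expands the volume and lowers every reacting partial pressure. With Δn_gas = 1 − 0 = +1, Q moves away from K toward the side with fewer gas moles, so the system shifts toward the side with more gas moles — to the right.
The individual effects push in opposite directions; without quantitative information the net direction cannot be determined.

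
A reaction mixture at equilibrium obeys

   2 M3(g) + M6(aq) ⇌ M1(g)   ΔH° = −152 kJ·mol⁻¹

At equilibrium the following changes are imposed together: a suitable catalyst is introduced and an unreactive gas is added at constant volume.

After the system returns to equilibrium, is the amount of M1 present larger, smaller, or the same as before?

A catalyst speeds both forward and reverse rates equally; it changes neither Q nor K — no shift from this change.
At constant volume, adding an inert gas leaves every reacting species' partial pressure unchanged, so Q is unchanged — no shift from this change.
No net shift occurs, so the amount of M1 is unchanged.

unchanged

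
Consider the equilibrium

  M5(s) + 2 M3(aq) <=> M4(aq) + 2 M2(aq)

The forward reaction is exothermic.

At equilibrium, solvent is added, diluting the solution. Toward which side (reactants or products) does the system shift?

right

Dilution lowers every aqueous concentration by the same factor. Δn_aq = 3 − 2 = +1, so the system shifts toward the side with more dissolved moles — to the right.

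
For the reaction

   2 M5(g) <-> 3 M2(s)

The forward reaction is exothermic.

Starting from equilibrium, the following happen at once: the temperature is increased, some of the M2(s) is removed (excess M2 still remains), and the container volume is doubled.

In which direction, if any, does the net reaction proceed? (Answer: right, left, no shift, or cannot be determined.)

The forward reaction is exothermic. Raising T favours the endothermic direction — shift to the left.
M2 is a pure solid; its activity is 1 regardless of amount, so Q is unaffected — no shift from this change.
Gas moles: reactants 2, products 0 (Δn_gas = -2). Expansion shifts the system toward the side with more moles of gas — to the left.
Only the nonzero effect(s) matter; the net shift is to the left.

left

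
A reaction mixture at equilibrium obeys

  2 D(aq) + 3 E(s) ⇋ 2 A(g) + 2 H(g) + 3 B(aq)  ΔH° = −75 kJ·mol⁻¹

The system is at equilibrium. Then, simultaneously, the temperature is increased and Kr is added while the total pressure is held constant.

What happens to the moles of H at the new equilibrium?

The forward reaction is exothermic. Raising T favours the endothermic direction — shift to the left.
Adding inert gas at constant total pressure expands the volume and lowers every reacting partial pressure. With Δn_gas = 4 − 0 = +4, Q moves away from K toward the side with fewer gas moles, so the system shifts toward the side with more gas moles — to the right.
The two effects oppose each other, so the net shift — and hence the change in H — cannot be determined from the given information.

cannot be determined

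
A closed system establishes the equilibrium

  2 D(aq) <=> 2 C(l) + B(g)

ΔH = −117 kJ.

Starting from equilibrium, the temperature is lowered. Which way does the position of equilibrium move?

The forward reaction is exothermic. Lowering T favours the exothermic direction — shift to the right.

right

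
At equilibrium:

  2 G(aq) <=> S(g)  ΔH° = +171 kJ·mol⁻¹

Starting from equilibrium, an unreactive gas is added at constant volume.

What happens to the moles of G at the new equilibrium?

At constant volume, adding an inert gas leaves every reacting species' partial pressure unchanged, so Q is unchanged — no shift from this change.
No net shift occurs, so the amount of G is unchanged.

unchanged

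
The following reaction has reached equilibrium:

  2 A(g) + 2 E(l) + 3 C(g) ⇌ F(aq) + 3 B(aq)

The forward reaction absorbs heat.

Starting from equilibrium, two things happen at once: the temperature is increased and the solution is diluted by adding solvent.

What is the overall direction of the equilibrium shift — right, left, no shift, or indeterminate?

The forward reaction is endothermic. Raising T favours the endothermic direction — shift to the right.
Dilution lowers every aqueous concentration by the same factor. Δn_aq = 4 − 0 = +4, so the system shifts toward the side with more dissolved moles — to the right.
All effects act in the same direction — net shift to the right.

right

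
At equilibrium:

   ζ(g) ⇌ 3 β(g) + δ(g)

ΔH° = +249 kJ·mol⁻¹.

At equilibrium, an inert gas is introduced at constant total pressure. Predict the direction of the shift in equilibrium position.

right

Adding inert gas at constant total pressure expands the volume and lowers every reacting partial pressure. With Δn_gas = 4 − 1 = +3, Q moves away from K toward the side with fewer gas moles, so the system shifts toward the side with more gas moles — to the right.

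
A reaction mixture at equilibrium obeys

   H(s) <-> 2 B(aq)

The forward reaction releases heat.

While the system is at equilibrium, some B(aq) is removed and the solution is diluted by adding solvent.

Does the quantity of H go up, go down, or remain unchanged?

decreases

Removing B (aq), a product, drives the reaction to the right.
Dilution lowers every aqueous concentration by the same factor. Δn_aq = 2 − 0 = +2, so the system shifts toward the side with more dissolved moles — to the right.
The net shift is to the right. H is a reactant, so its amount decreases.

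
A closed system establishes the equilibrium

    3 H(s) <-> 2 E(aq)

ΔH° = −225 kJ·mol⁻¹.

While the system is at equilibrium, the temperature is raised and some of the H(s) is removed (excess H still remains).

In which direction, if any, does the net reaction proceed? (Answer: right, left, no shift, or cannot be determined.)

The forward reaction is exothermic. Raising T favours the endothermic direction — shift to the left.
H is a pure solid; its activity is 1 regardless of amount, so Q is unaffected — no shift from this change.
Only the nonzero effect(s) matter; the net shift is to the left.

left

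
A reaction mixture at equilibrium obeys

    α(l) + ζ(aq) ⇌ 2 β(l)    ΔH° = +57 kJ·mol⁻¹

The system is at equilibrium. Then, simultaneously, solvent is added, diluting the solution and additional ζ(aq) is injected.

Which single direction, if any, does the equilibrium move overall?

Dilution lowers every aqueous concentration by the same factor. Δn_aq = 0 − 1 = -1, so the system shifts toward the side with more dissolved moles — to the left.
Adding ζ (aq), a reactant, drives the reaction to the right.
The individual effects push in opposite directions; without quantitative information the net direction cannot be determined.

cannot be determined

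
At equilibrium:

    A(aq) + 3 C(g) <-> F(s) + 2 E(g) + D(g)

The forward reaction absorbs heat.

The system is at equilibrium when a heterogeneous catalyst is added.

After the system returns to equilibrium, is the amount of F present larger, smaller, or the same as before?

A catalyst speeds both forward and reverse rates equally; it changes neither Q nor K — no shift from this change.
No net shift occurs, so the amount of F is unchanged.

unchanged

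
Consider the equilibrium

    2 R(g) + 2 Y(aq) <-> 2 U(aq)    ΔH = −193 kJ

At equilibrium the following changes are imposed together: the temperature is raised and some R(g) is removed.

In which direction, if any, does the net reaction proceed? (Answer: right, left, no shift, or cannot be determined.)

The forward reaction is exothermic. Raising T favours the endothermic direction — shift to the left.
Removing R (g), a reactant, drives the reaction to the left.
All effects act in the same direction — net shift to the left.

left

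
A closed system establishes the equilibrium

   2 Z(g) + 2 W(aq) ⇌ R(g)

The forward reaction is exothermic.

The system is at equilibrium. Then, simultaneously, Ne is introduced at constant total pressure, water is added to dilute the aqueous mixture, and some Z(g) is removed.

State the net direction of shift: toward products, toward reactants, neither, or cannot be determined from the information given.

left

Adding inert gas at constant total pressure expands the volume and lowers every reacting partial pressure. With Δn_gas = 1 − 2 = -1, Q moves away from K toward the side with fewer gas moles, so the system shifts toward the side with more gas moles — to the left.
Dilution lowers every aqueous concentration by the same factor. Δn_aq = 0 − 2 = -2, so the system shifts toward the side with more dissolved moles — to the left.
Removing Z (g), a reactant, drives the reaction to the left.
All effects act in the same direction — net shift to the left.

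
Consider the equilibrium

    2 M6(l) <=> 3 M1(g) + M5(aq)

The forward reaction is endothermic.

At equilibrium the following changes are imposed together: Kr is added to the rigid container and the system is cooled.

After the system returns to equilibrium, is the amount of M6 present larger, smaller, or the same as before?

At constant volume, adding an inert gas leaves every reacting species' partial pressure unchanged, so Q is unchanged — no shift from this change.
The forward reaction is endothermic. Lowering T favours the exothermic direction — shift to the left.
The net shift is to the left. M6 is a reactant, so its amount increases.

increases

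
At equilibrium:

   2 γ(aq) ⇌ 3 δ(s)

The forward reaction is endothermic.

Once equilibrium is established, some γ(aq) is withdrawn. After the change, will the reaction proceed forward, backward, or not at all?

left

Removing γ (aq), a reactant, drives the reaction to the left.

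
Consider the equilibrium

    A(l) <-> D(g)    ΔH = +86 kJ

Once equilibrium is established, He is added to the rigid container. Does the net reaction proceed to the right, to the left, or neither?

no shift

At constant volume, adding an inert gas leaves every reacting species' partial pressure unchanged, so Q is unchanged — no shift from this change.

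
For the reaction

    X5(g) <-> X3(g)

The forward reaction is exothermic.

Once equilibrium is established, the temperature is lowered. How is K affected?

increases

K depends on temperature via the van 't Hoff relation. The forward reaction is exothermic, so lowering T increases K.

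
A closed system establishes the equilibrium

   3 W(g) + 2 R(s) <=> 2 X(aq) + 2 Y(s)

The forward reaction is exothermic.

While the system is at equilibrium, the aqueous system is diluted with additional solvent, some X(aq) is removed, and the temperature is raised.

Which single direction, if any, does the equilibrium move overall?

cannot be determined

Dilution lowers every aqueous concentration by the same factor. Δn_aq = 2 − 0 = +2, so the system shifts toward the side with more dissolved moles — to the right.
Removing X (aq), a product, drives the reaction to the right.
The forward reaction is exothermic. Raising T favours the endothermic direction — shift to the left.
The individual effects push in opposite directions; without quantitative information the net direction cannot be determined.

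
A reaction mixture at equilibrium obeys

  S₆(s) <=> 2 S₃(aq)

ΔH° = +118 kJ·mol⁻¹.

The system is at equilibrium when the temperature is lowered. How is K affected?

decreases

K depends on temperature via the van 't Hoff relation. The forward reaction is endothermic, so lowering T decreases K.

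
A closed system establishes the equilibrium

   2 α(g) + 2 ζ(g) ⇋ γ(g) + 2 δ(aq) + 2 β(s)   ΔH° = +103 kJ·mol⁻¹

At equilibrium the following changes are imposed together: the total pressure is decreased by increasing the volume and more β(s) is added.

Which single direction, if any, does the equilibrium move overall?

Gas moles: reactants 4, products 1 (Δn_gas = -3). Expansion shifts the system toward the side with more moles of gas — to the left.
β is a pure solid; its activity is 1 regardless of amount, so Q is unaffected — no shift from this change.
Only the nonzero effect(s) matter; the net shift is to the left.

left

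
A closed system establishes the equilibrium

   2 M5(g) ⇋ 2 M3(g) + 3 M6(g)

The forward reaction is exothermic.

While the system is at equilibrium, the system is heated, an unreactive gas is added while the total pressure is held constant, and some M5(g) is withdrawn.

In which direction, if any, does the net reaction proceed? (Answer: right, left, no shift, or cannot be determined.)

cannot be determined

The forward reaction is exothermic. Raising T favours the endothermic direction — shift to the left.
Adding inert gas at constant total pressure expands the volume and lowers every reacting partial pressure. With Δn_gas = 5 − 2 = +3, Q moves away from K toward the side with fewer gas moles, so the system shifts toward the side with more gas moles — to the right.
Removing M5 (g), a reactant, drives the reaction to the left.
The individual effects push in opposite directions; without quantitative information the net direction cannot be determined.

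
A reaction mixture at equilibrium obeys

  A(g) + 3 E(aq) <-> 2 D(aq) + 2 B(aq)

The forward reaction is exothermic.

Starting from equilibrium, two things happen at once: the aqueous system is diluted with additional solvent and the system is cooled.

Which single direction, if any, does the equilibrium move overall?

right

Dilution lowers every aqueous concentration by the same factor. Δn_aq = 4 − 3 = +1, so the system shifts toward the side with more dissolved moles — to the right.
The forward reaction is exothermic. Lowering T favours the exothermic direction — shift to the right.
All effects act in the same direction — net shift to the right.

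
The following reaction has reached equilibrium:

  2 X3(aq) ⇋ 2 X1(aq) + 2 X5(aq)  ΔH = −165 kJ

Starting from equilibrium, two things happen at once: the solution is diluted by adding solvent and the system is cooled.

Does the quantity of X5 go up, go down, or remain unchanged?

increases

Dilution lowers every aqueous concentration by the same factor. Δn_aq = 4 − 2 = +2, so the system shifts toward the side with more dissolved moles — to the right.
The forward reaction is exothermic. Lowering T favours the exothermic direction — shift to the right.
The net shift is to the right. X5 is a product, so its amount increases.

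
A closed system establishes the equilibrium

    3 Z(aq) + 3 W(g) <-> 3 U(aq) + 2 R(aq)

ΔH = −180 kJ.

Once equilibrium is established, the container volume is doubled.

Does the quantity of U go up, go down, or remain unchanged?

decreases

Gas moles: reactants 3, products 0 (Δn_gas = -3). Expansion shifts the system toward the side with more moles of gas — to the left.
The net shift is to the left. U is a product, so its amount decreases.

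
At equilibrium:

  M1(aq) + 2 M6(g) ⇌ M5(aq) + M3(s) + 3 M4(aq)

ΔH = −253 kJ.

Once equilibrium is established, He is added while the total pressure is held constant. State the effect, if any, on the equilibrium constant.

unchanged

The equilibrium constant depends only on temperature. This perturbation may move the position of equilibrium, but since T is unchanged, K itself is unchanged.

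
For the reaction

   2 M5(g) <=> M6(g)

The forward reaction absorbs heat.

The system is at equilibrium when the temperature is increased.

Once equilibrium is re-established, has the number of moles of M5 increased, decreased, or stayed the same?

The forward reaction is endothermic. Raising T favours the endothermic direction — shift to the right.
The net shift is to the right. M5 is a reactant, so its amount decreases.

decreases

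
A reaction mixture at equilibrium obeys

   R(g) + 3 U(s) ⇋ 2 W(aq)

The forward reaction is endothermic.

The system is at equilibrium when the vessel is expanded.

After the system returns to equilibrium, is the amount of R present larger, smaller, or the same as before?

increases

Gas moles: reactants 1, products 0 (Δn_gas = -1). Expansion shifts the system toward the side with more moles of gas — to the left.
The net shift is to the left. R is a reactant, so its amount increases.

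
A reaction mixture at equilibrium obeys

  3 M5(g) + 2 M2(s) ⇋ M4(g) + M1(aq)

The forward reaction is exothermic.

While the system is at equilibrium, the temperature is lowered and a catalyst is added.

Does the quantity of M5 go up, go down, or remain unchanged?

decreases

The forward reaction is exothermic. Lowering T favours the exothermic direction — shift to the right.
A catalyst speeds both forward and reverse rates equally; it changes neither Q nor K — no shift from this change.
The net shift is to the right. M5 is a reactant, so its amount decreases.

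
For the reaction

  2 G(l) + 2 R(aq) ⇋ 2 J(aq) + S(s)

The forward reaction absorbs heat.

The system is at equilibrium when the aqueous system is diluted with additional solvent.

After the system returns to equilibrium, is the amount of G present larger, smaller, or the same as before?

Dilution scales every aqueous concentration by the same factor. Δn_aq = 2 − 2 = 0, so Q is unchanged — no shift.
No net shift occurs, so the amount of G is unchanged.

unchanged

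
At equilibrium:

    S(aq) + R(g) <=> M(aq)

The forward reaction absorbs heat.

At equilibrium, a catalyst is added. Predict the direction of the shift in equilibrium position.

no shift

A catalyst speeds both forward and reverse rates equally; it changes neither Q nor K — no shift from this change.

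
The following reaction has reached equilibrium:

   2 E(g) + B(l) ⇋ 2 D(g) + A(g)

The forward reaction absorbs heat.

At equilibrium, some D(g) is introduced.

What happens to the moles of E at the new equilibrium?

increases

Adding D (g), a product, drives the reaction to the left.
The net shift is to the left. E is a reactant, so its amount increases.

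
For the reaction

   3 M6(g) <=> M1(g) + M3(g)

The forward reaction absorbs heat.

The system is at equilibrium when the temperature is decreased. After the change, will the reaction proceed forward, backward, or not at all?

The forward reaction is endothermic. Lowering T favours the exothermic direction — shift to the left.

left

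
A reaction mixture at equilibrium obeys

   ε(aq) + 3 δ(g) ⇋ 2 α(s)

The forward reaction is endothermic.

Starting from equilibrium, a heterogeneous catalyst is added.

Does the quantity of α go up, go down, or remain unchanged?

unchanged

A catalyst speeds both forward and reverse rates equally; it changes neither Q nor K — no shift from this change.
No net shift occurs, so the amount of α is unchanged.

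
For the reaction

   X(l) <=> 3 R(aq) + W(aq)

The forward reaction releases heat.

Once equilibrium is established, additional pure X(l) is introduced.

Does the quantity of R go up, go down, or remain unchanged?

unchanged

X is a pure liquid; its activity is 1 regardless of amount, so Q is unaffected — no shift from this change.
No net shift occurs, so the amount of R is unchanged.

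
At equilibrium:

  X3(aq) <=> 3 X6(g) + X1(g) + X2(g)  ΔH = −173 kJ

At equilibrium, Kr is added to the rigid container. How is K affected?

The equilibrium constant depends only on temperature. This perturbation changes neither the position of equilibrium nor K.

unchanged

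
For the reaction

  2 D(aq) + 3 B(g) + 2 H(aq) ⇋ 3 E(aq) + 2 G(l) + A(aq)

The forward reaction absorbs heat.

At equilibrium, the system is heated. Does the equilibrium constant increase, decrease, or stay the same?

K depends on temperature via the van 't Hoff relation. The forward reaction is endothermic, so raising T increases K.

increases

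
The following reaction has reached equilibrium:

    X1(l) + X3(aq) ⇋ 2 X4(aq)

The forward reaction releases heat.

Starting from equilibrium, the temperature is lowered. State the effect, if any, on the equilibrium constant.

K depends on temperature via the van 't Hoff relation. The forward reaction is exothermic, so lowering T increases K.

increases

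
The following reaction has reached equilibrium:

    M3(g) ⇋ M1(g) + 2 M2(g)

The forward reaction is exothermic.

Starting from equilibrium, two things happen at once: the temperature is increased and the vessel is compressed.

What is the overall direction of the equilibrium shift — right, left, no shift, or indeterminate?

The forward reaction is exothermic. Raising T favours the endothermic direction — shift to the left.
Gas moles: reactants 1, products 3 (Δn_gas = +2). Compression shifts the system toward the side with fewer moles of gas — to the left.
All effects act in the same direction — net shift to the left.

left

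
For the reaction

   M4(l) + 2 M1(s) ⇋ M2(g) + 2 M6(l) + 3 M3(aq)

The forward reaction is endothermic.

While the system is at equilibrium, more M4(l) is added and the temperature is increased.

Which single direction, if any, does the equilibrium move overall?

M4 is a pure liquid; its activity is 1 regardless of amount, so Q is unaffected — no shift from this change.
The forward reaction is endothermic. Raising T favours the endothermic direction — shift to the right.
Only the nonzero effect(s) matter; the net shift is to the right.

right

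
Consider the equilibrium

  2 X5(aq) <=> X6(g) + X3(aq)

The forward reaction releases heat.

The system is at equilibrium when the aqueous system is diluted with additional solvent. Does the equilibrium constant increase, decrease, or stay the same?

The equilibrium constant depends only on temperature. This perturbation may move the position of equilibrium, but since T is unchanged, K itself is unchanged.

unchanged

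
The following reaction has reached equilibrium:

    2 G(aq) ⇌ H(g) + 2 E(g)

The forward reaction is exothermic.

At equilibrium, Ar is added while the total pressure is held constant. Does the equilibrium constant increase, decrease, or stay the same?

unchanged

The equilibrium constant depends only on temperature. This perturbation may move the position of equilibrium, but since T is unchanged, K itself is unchanged.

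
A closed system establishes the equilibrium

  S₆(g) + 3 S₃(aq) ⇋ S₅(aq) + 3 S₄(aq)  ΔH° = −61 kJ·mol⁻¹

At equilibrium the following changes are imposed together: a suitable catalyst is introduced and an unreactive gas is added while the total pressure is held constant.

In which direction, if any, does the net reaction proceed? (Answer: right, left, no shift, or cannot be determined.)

A catalyst speeds both forward and reverse rates equally; it changes neither Q nor K — no shift from this change.
Adding inert gas at constant total pressure expands the volume and lowers every reacting partial pressure. With Δn_gas = 0 − 1 = -1, Q moves away from K toward the side with fewer gas moles, so the system shifts toward the side with more gas moles — to the left.
Only the nonzero effect(s) matter; the net shift is to the left.

left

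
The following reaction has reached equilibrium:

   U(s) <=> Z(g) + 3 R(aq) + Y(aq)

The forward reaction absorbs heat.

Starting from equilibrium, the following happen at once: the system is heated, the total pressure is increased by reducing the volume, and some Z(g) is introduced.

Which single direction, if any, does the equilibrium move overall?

cannot be determined

The forward reaction is endothermic. Raising T favours the endothermic direction — shift to the right.
Gas moles: reactants 0, products 1 (Δn_gas = +1). Compression shifts the system toward the side with fewer moles of gas — to the left.
Adding Z (g), a product, drives the reaction to the left.
The individual effects push in opposite directions; without quantitative information the net direction cannot be determined.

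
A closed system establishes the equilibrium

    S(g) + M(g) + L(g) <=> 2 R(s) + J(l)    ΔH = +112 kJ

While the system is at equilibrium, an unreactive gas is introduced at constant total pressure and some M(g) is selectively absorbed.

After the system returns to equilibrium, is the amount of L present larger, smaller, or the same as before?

Adding inert gas at constant total pressure expands the volume and lowers every reacting partial pressure. With Δn_gas = 0 − 3 = -3, Q moves away from K toward the side with fewer gas moles, so the system shifts toward the side with more gas moles — to the left.
Removing M (g), a reactant, drives the reaction to the left.
The net shift is to the left. L is a reactant, so its amount increases.

increases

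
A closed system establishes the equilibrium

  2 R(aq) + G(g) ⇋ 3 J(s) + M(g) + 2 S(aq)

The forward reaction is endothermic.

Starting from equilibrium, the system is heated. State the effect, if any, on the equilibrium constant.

K depends on temperature via the van 't Hoff relation. The forward reaction is endothermic, so raising T increases K.

increases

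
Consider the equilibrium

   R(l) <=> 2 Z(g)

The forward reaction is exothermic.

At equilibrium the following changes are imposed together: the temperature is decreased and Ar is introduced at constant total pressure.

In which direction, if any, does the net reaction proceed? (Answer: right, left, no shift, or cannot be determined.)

right

The forward reaction is exothermic. Lowering T favours the exothermic direction — shift to the right.
Adding inert gas at constant total pressure expands the volume and lowers every reacting partial pressure. With Δn_gas = 2 − 0 = +2, Q moves away from K toward the side with fewer gas moles, so the system shifts toward the side with more gas moles — to the right.
All effects act in the same direction — net shift to the right.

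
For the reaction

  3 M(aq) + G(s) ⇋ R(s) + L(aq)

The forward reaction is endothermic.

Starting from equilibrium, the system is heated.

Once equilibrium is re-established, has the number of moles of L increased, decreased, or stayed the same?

The forward reaction is endothermic. Raising T favours the endothermic direction — shift to the right.
The net shift is to the right. L is a product, so its amount increases.

increases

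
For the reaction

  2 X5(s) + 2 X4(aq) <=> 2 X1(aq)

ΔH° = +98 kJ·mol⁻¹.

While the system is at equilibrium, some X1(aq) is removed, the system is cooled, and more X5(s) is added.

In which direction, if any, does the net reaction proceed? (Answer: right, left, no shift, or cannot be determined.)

Removing X1 (aq), a product, drives the reaction to the right.
The forward reaction is endothermic. Lowering T favours the exothermic direction — shift to the left.
X5 is a pure solid; its activity is 1 regardless of amount, so Q is unaffected — no shift from this change.
The individual effects push in opposite directions; without quantitative information the net direction cannot be determined.

cannot be determined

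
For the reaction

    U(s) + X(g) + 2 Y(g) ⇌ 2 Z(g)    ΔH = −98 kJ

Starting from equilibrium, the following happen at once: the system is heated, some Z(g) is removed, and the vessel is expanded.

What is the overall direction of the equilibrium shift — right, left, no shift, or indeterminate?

cannot be determined

The forward reaction is exothermic. Raising T favours the endothermic direction — shift to the left.
Removing Z (g), a product, drives the reaction to the right.
Gas moles: reactants 3, products 2 (Δn_gas = -1). Expansion shifts the system toward the side with more moles of gas — to the left.
The individual effects push in opposite directions; without quantitative information the net direction cannot be determined.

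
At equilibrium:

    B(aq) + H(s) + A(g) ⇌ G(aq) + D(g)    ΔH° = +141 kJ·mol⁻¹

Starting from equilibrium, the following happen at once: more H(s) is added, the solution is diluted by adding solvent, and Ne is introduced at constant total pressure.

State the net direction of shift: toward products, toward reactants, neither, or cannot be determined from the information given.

no shift

H is a pure solid; its activity is 1 regardless of amount, so Q is unaffected — no shift from this change.
Dilution scales every aqueous concentration by the same factor. Δn_aq = 1 − 1 = 0, so Q is unchanged — no shift.
Adding inert gas at constant total pressure expands the volume, scaling every reacting partial pressure by the same factor. Δn_gas = 1 − 1 = 0, so Q is unchanged — no shift.
None of the changes alters Q relative to K, so there is no net shift.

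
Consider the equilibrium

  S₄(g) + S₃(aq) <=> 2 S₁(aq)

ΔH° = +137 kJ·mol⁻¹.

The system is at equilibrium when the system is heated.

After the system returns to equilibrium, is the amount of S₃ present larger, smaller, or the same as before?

The forward reaction is endothermic. Raising T favours the endothermic direction — shift to the right.
The net shift is to the right. S₃ is a reactant, so its amount decreases.

decreases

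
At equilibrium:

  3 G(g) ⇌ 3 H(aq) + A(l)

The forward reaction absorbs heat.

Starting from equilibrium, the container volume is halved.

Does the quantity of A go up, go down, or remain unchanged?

Gas moles: reactants 3, products 0 (Δn_gas = -3). Compression shifts the system toward the side with fewer moles of gas — to the right.
The net shift is to the right. A is a product, so its amount increases.

increases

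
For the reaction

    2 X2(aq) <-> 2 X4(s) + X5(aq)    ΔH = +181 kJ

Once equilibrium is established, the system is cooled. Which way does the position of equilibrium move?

left

The forward reaction is endothermic. Lowering T favours the exothermic direction — shift to the left.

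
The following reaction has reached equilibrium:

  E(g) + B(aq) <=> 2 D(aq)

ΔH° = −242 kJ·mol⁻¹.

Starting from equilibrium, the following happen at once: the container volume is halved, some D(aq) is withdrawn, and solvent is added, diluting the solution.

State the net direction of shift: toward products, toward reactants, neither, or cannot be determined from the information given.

Gas moles: reactants 1, products 0 (Δn_gas = -1). Compression shifts the system toward the side with fewer moles of gas — to the right.
Removing D (aq), a product, drives the reaction to the right.
Dilution lowers every aqueous concentration by the same factor. Δn_aq = 2 − 1 = +1, so the system shifts toward the side with more dissolved moles — to the right.
All effects act in the same direction — net shift to the right.

right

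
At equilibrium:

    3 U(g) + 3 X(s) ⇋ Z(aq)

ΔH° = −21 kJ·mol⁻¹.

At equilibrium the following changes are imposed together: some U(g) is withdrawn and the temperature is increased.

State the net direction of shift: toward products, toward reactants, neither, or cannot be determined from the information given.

left

Removing U (g), a reactant, drives the reaction to the left.
The forward reaction is exothermic. Raising T favours the endothermic direction — shift to the left.
All effects act in the same direction — net shift to the left.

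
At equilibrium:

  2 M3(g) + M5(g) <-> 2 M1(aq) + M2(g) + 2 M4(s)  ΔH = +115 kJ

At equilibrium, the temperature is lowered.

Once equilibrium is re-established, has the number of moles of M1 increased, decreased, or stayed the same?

The forward reaction is endothermic. Lowering T favours the exothermic direction — shift to the left.
The net shift is to the left. M1 is a product, so its amount decreases.

decreases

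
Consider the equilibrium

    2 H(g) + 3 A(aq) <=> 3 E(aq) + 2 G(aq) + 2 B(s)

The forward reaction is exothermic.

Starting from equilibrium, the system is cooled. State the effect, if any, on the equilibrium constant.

increases

K depends on temperature via the van 't Hoff relation. The forward reaction is exothermic, so lowering T increases K.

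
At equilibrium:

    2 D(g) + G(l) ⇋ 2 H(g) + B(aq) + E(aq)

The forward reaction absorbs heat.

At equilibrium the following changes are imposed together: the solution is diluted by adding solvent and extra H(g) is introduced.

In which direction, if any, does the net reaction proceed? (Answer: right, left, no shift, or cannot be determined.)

Dilution lowers every aqueous concentration by the same factor. Δn_aq = 2 − 0 = +2, so the system shifts toward the side with more dissolved moles — to the right.
Adding H (g), a product, drives the reaction to the left.
The individual effects push in opposite directions; without quantitative information the net direction cannot be determined.

cannot be determined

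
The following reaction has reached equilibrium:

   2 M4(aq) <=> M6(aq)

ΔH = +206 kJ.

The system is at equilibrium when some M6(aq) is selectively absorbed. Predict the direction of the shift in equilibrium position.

Removing M6 (aq), a product, drives the reaction to the right.

right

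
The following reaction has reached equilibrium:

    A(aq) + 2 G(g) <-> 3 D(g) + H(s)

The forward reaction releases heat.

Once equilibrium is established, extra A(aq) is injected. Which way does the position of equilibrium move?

Adding A (aq), a reactant, drives the reaction to the right.

right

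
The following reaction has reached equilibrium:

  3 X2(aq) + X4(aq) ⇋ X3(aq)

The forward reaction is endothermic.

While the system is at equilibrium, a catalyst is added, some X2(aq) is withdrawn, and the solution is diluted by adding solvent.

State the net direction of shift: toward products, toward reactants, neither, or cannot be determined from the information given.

left

A catalyst speeds both forward and reverse rates equally; it changes neither Q nor K — no shift from this change.
Removing X2 (aq), a reactant, drives the reaction to the left.
Dilution lowers every aqueous concentration by the same factor. Δn_aq = 1 − 4 = -3, so the system shifts toward the side with more dissolved moles — to the left.
Only the nonzero effect(s) matter; the net shift is to the left.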